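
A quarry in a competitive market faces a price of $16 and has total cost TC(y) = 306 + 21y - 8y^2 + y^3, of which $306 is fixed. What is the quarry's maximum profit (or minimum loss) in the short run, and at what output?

AVC = 21 - 8y + y^2; min AVC = $5 at y = 4. Since P = $16 ≥ min AVC, the firm produces.
With MC = 21 - 16y + 3y^2, P = MC on the upward-sloping part at y* = 5.
TR = 16·5 = 80. TC = 306 + 30 = 336. Profit = 80 − 336 = -$256.
By producing, the firm covers all variable cost plus $50 of fixed cost; shutting down would lose the full $306.

Profit = -$256 at y = 5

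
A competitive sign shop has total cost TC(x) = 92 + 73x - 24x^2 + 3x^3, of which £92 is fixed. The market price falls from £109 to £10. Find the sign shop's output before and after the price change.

MC = 73 - 48x + 9x^2; the shutdown threshold is min AVC = £25 (at x = 4).
At P = £109 ≥ min AVC, set P = MC on the rising branch: x = 6.
At P = £10 < min AVC = £25, price no longer covers variable cost at any output, so the firm shuts down: x = 0.

Output falls from 6 to 0 (the firm shuts down)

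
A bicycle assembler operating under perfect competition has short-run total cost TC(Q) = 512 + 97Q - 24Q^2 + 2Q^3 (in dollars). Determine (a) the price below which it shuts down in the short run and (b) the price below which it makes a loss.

Shutdown price = $25; break-even price = $97

Shutdown price = min AVC. AVC = 97 - 24Q + 2Q^2, with vertex at Q = 6 and minimum $25.
ATC = 512/Q + 97 - 24Q + 2Q^2. Setting dATC/dQ = −512/Q^2 − 24 + 4Q = 0 gives Q = 8 (since 4·8^3 − 24·8^2 = 512).
min ATC = 512/8 + 97 − 24·8 + 2·8^2 = $97. That is the break-even price.
For $25 ≤ P < $97 the firm produces at a loss; below $25 it shuts down.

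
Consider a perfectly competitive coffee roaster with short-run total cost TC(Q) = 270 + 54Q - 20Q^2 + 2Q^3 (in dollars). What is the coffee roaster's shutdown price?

Short-run supply begins at min AVC. From VC = 54Q - 20Q^2 + 2Q^3, AVC = 54 - 20Q + 2Q^2.
dAVC/dQ = -20 + 4Q = 0 gives Q = 5. min AVC = 54 - 20·5 + 2·5^2 = 4.
For P < $4 the firm produces nothing.

$4 per unit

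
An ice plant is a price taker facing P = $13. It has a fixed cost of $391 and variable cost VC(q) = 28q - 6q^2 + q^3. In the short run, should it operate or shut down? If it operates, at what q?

From TC, MC = TC'(q) = 28 - 12q + 3q^2 and AVC = VC/q = 28 - 6q + q^2.
The AVC parabola has its vertex at q = 6/2 = 3, where AVC = 28 - 6·3 + 3^2 = $19.
Since P = $13 < min AVC = $19, price fails to cover variable cost at any output.
The firm minimizes its loss by shutting down and losing only its fixed cost of $391.

Shut down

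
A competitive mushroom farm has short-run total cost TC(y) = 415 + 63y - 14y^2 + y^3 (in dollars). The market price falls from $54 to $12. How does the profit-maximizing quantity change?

Output falls from 9 to 0 (the firm shuts down)

MC = 63 - 28y + 3y^2; the shutdown threshold is min AVC = $14 (at y = 7).
At P = $54 ≥ min AVC, set P = MC on the rising branch: y = 9.
At P = $12 < min AVC = $14, price no longer covers variable cost at any output, so the firm shuts down: y = 0.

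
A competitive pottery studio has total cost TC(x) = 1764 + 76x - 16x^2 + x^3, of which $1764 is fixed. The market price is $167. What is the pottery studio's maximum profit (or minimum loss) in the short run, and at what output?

Profit = -$74 at x = 13

AVC = 76 - 16x + x^2; min AVC = $12 at x = 8. Since P = $167 ≥ min AVC, the firm produces.
With MC = 76 - 32x + 3x^2, P = MC on the upward-sloping part at x* = 13.
TR = 167·13 = 2171. TC = 1764 + 481 = 2245. Profit = 2171 − 2245 = -$74.
That loss of $74 beats the $1764 the firm would lose by shutting down; producing recovers $1690 of fixed cost.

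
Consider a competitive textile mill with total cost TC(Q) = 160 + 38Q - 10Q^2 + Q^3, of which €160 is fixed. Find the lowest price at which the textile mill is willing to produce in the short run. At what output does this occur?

€13 per unit, at Q = 5

The firm shuts down when price falls below the minimum of average variable cost. AVC = VC/Q = 38 - 10Q + Q^2.
dAVC/dQ = -10 + 2Q = 0 gives Q = 5. min AVC = 38 - 10·5 + 5^2 = 13.
For P < €13 the firm produces nothing.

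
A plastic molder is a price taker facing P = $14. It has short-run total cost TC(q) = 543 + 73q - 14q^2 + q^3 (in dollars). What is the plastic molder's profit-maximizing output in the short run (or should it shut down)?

Shut down

Variable cost is VC = 73q - 14q^2 + q^3, so AVC = VC/q = 73 - 14q + q^2 and MC = dTC/dq = 73 - 28q + 3q^2.
AVC is minimized where dAVC/dq = -14 + 2q = 0, at q = 7; min AVC = 73 - 14·7 + 7^2 = $24.
With P < min AVC ($14 < $24), every unit sold adds to the loss.
Best response: produce nothing and absorb the $543 fixed cost.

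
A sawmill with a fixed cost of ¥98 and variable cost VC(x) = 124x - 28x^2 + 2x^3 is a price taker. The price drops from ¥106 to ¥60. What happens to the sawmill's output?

Output falls from 9 to 8

MC = 124 - 56x + 6x^2; the shutdown threshold is min AVC = ¥26 (at x = 7).
At P = ¥106 ≥ min AVC, set P = MC on the rising branch: x = 9.
At P = ¥60 ≥ min AVC, set P = MC: x = 8. The firm stays open but cuts output.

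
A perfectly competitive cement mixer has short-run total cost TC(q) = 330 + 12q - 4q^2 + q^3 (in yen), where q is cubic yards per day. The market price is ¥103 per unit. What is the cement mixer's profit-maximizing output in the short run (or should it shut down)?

Produce at q = 7

Strip out fixed cost: VC = 12q - 4q^2 + q^3. Then AVC = 12 - 4q + q^2 and MC = 12 - 8q + 3q^2.
AVC hits its minimum where MC = AVC, at q = 2, giving min AVC = 12 - 4·2 + 2^2 = ¥8.
P = ¥103 exceeds min AVC = ¥8, so the firm stays open.
Solving P = MC: -91 - 8q + 3q^2 = 0 ⇒ q = -13/3 or 7. On the upward-sloping branch, q* = 7.
Check: AVC at q = 7 is ¥33 ≤ P, so revenue covers variable cost.
Profit = P·q − TC = 103·7 − 561 = ¥160.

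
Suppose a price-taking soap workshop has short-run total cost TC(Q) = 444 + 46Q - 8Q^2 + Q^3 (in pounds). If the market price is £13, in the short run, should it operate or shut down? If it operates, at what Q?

Strip out fixed cost: VC = 46Q - 8Q^2 + Q^3. Then AVC = 46 - 8Q + Q^2 and MC = 46 - 16Q + 3Q^2.
The AVC parabola has its vertex at Q = 8/2 = 4, where AVC = 46 - 8·4 + 4^2 = £30.
Since P = £13 < min AVC = £30, price fails to cover variable cost at any output.
The firm minimizes its loss by shutting down and losing only its fixed cost of £444.

Shut down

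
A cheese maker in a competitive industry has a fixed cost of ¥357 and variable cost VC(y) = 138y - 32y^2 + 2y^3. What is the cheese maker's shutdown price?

¥10 per unit

The shutdown price is the minimum of AVC. VC = 138y - 32y^2 + 2y^3, so AVC = 138 - 32y + 2y^2.
At the minimum of AVC, MC = AVC. MC = 138 - 64y + 6y^2; setting MC = AVC gives 4y^2 - 32y = 0, so y = 8. min AVC = 10.
The firm shuts down for any P below ¥10.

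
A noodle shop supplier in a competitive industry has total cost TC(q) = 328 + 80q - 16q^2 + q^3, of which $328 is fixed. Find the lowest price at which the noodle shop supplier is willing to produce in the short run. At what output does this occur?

$16 per unit, at q = 8

The shutdown price is the minimum of AVC. VC = 80q - 16q^2 + q^3, so AVC = 80 - 16q + q^2.
dAVC/dq = -16 + 2q = 0 gives q = 8. min AVC = 80 - 16·8 + 8^2 = 16.
For P < $16 the firm produces nothing.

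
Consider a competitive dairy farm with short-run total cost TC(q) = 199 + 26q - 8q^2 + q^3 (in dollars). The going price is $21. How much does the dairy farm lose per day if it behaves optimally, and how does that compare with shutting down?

AVC = 26 - 8q + q^2 has its minimum $10 at q = 4; price $21 clears that bar, so the firm operates.
With MC = 26 - 16q + 3q^2, P = MC on the upward-sloping part at q* = 5.
TR = 21·5 = 105. TC = 199 + 55 = 254. Profit = 105 − 254 = -$149.
That loss of $149 beats the $199 the firm would lose by shutting down; producing recovers $50 of fixed cost.

Profit = -$149 at q = 5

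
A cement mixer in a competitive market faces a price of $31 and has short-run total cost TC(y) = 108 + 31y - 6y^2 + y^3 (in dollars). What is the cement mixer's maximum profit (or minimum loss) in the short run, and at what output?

Profit = -$76 at y = 4

AVC = 31 - 6y + y^2; min AVC = $22 at y = 3. Since P = $31 ≥ min AVC, the firm produces.
With MC = 31 - 12y + 3y^2, P = MC on the upward-sloping part at y* = 4.
TR = 31·4 = 124. TC = 108 + 92 = 200. Profit = 124 − 200 = -$76.
Shutting down would mean losing the fixed cost of $108, so operating at a loss of $76 is better by $32.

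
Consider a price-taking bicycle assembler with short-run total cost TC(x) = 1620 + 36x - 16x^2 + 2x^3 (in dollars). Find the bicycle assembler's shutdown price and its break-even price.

Shutdown price = min AVC. AVC = 36 - 16x + 2x^2, with vertex at x = 4 and minimum $4.
ATC = 1620/x + 36 - 16x + 2x^2. Setting dATC/dx = −1620/x^2 − 16 + 4x = 0 gives x = 9 (since 4·9^3 − 16·9^2 = 1620).
min ATC = 1620/9 + 36 − 16·9 + 2·9^2 = $234. That is the break-even price.
For $4 ≤ P < $234 the firm produces at a loss; below $4 it shuts down.

Shutdown price = $4; break-even price = $234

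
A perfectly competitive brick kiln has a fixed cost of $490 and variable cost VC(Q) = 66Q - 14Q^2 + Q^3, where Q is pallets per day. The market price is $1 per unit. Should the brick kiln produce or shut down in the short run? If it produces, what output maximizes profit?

Shut down

Variable cost is VC = 66Q - 14Q^2 + Q^3, so AVC = VC/Q = 66 - 14Q + Q^2 and MC = dTC/dQ = 66 - 28Q + 3Q^2.
AVC is minimized where dAVC/dQ = -14 + 2Q = 0, at Q = 7; min AVC = 66 - 14·7 + 7^2 = $17.
With P < min AVC ($1 < $17), every unit sold adds to the loss.
Shutting down limits the loss to fixed cost, $490.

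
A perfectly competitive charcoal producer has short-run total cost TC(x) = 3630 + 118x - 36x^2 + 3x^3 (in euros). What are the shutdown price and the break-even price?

Shutdown price = €10; break-even price = €415

AVC = 118 - 36x + 3x^2; minimized at x = 6, giving min AVC = €10. That is the shutdown price.
ATC = 3630/x + 118 - 36x + 3x^2. Setting dATC/dx = −3630/x^2 − 36 + 6x = 0 gives x = 11 (since 6·11^3 − 36·11^2 = 3630).
min ATC = 3630/11 + 118 − 36·11 + 3·11^2 = €415. That is the break-even price.
For €10 ≤ P < €415 the firm produces at a loss; below €10 it shuts down.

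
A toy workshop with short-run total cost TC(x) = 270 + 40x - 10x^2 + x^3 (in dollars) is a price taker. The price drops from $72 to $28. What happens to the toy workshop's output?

AVC = 40 - 10x + x^2, minimized at x = 5 where min AVC = $15. MC = 40 - 20x + 3x^2.
With P = $72 above the shutdown price, P = MC gives x = 8.
At P = $28 ≥ min AVC, set P = MC: x = 6. The firm stays open but cuts output.

Output falls from 8 to 6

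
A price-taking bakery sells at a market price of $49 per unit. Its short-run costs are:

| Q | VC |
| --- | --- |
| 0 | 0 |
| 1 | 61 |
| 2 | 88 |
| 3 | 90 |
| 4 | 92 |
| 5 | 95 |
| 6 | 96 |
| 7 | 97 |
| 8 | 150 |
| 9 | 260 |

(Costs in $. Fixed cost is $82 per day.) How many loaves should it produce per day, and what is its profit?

Tabulate TR − TC: Q=0: -82; Q=1: -94; Q=2: -72; Q=3: -25; Q=4: 22; Q=5: 68; Q=6: 116; Q=7: 164; Q=8: 160; Q=9: 99.
Profit is maximized at Q = 7. AVC there is 97/7 = $13.86 ≤ P, so producing beats shutting down (which would give -$82).

Q = 7; profit = $164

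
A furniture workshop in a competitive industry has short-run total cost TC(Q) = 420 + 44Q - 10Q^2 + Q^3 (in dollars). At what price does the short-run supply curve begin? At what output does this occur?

$19 per unit, at Q = 5

The firm shuts down when price falls below the minimum of average variable cost. AVC = VC/Q = 44 - 10Q + Q^2.
dAVC/dQ = -10 + 2Q = 0 gives Q = 5. min AVC = 44 - 10·5 + 5^2 = 19.
So the shutdown price is $19.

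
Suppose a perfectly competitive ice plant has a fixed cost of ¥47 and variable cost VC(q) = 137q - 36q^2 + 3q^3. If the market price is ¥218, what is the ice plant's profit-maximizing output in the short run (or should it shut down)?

Produce at q = 9

From TC, MC = TC'(q) = 137 - 72q + 9q^2 and AVC = VC/q = 137 - 36q + 3q^2.
AVC hits its minimum where MC = AVC, at q = 6, giving min AVC = 137 - 36·6 + 3·6^2 = ¥29.
Since P = ¥218 ≥ min AVC = ¥29, price covers variable cost and the firm should produce.
P = MC gives -81 - 72q + 9q^2 = 0, with roots -1 and 9. Take the larger (rising MC): q* = 9.
Check: AVC at q = 9 is ¥56 ≤ P, so revenue covers variable cost.
Profit = P·q − TC = 218·9 − 551 = ¥1411.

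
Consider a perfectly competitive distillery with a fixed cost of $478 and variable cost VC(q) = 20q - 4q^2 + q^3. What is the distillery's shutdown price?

$16 per unit

The shutdown price is the minimum of AVC. VC = 20q - 4q^2 + q^3, so AVC = 20 - 4q + q^2.
dAVC/dq = -4 + 2q = 0 gives q = 2. min AVC = 20 - 4·2 + 2^2 = 16.
The firm shuts down for any P below $16.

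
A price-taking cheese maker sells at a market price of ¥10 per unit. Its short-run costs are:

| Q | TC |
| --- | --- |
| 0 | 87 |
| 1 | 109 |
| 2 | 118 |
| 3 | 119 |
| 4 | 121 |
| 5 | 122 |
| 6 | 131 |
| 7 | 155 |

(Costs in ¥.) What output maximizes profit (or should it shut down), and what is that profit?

Q = 6; profit = -¥71

Tabulate TR − TC: Q=0: -87; Q=1: -99; Q=2: -98; Q=3: -89; Q=4: -81; Q=5: -72; Q=6: -71; Q=7: -85.
Profit is maximized at Q = 6. AVC there is 44/6 = ¥7.33 ≤ P, so producing beats shutting down (which would give -¥87).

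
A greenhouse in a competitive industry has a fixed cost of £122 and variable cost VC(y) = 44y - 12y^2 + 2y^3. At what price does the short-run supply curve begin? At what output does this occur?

£26 per unit, at y = 3

Short-run supply begins at min AVC. From VC = 44y - 12y^2 + 2y^3, AVC = 44 - 12y + 2y^2.
dAVC/dy = -12 + 4y = 0 gives y = 3. min AVC = 44 - 12·3 + 2·3^2 = 26.
The firm shuts down for any P below £26.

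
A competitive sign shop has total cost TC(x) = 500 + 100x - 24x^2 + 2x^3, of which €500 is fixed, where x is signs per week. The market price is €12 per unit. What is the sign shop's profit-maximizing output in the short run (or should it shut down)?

Shut down

Variable cost is VC = 100x - 24x^2 + 2x^3, so AVC = VC/x = 100 - 24x + 2x^2 and MC = dTC/dx = 100 - 48x + 6x^2.
AVC hits its minimum where MC = AVC, at x = 6, giving min AVC = 100 - 24·6 + 2·6^2 = €28.
P = €12 lies below min AVC = €28; no output level covers variable cost.
The firm minimizes its loss by shutting down and losing only its fixed cost of €500.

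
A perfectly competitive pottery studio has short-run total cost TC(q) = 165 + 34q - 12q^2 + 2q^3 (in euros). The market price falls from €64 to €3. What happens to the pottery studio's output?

AVC = 34 - 12q + 2q^2, minimized at q = 3 where min AVC = €16. MC = 34 - 24q + 6q^2.
With P = €64 above the shutdown price, P = MC gives q = 5.
At P = €3 < min AVC = €16, price no longer covers variable cost at any output, so the firm shuts down: q = 0.

Output falls from 5 to 0 (the firm shuts down)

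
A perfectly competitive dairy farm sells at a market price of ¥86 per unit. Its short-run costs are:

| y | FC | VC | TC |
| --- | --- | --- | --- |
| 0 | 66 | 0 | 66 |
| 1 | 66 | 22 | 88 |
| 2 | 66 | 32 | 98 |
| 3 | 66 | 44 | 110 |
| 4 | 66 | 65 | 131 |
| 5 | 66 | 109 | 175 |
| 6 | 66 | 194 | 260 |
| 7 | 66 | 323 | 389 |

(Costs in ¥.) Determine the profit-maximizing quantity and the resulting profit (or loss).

y = 6; profit = ¥256

Tabulate TR − TC: y=0: -66; y=1: -2; y=2: 74; y=3: 148; y=4: 213; y=5: 255; y=6: 256; y=7: 213.
Profit is maximized at y = 6. AVC there is 194/6 = ¥32.33 ≤ P, so producing beats shutting down (which would give -¥66).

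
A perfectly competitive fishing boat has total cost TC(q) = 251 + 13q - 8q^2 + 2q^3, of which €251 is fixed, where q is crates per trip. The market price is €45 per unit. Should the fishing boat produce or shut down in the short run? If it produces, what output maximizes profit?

Produce at q = 4

From TC, MC = TC'(q) = 13 - 16q + 6q^2 and AVC = VC/q = 13 - 8q + 2q^2.
AVC hits its minimum where MC = AVC, at q = 2, giving min AVC = 13 - 8·2 + 2·2^2 = €5.
Because €45 ≥ €5, revenue can cover variable cost; the firm operates.
P = MC gives -32 - 16q + 6q^2 = 0, with roots -4/3 and 4. Take the larger (rising MC): q* = 4.
Check: AVC at q = 4 is €13 ≤ P, so revenue covers variable cost.
Profit = P·q − TC = 45·4 − 303 = -€123, a loss, but smaller than the €251 fixed cost the firm would lose by shutting down.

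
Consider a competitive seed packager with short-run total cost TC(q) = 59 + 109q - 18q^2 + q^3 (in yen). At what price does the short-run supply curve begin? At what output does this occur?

The shutdown price is the minimum of AVC. VC = 109q - 18q^2 + q^3, so AVC = 109 - 18q + q^2.
At the minimum of AVC, MC = AVC. MC = 109 - 36q + 3q^2; setting MC = AVC gives 2q^2 - 18q = 0, so q = 9. min AVC = 28.
So the shutdown price is ¥28.

¥28 per unit, at q = 9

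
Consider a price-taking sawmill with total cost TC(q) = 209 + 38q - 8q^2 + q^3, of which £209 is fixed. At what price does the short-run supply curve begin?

The firm shuts down when price falls below the minimum of average variable cost. AVC = VC/q = 38 - 8q + q^2.
At the minimum of AVC, MC = AVC. MC = 38 - 16q + 3q^2; setting MC = AVC gives 2q^2 - 8q = 0, so q = 4. min AVC = 22.
The firm shuts down for any P below £22.

£22 per unit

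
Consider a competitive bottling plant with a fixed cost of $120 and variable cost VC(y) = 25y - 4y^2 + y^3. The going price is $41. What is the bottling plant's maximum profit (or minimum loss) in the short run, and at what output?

Profit = -$56 at y = 4

AVC = 25 - 4y + y^2 has its minimum $21 at y = 2; price $41 clears that bar, so the firm operates.
MC = 25 - 8y + 3y^2. Setting P = MC and taking the root on the rising branch gives y* = 4.
TR = 41·4 = 164. TC = 120 + 100 = 220. Profit = 164 − 220 = -$56.
That loss of $56 beats the $120 the firm would lose by shutting down; producing recovers $64 of fixed cost.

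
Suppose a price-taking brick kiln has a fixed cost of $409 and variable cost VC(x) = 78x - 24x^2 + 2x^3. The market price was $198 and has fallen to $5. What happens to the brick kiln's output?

Output falls from 10 to 0 (the firm shuts down)

AVC = 78 - 24x + 2x^2, minimized at x = 6 where min AVC = $6. MC = 78 - 48x + 6x^2.
At P = $198 ≥ min AVC, set P = MC on the rising branch: x = 10.
At P = $5 < min AVC = $6, price no longer covers variable cost at any output, so the firm shuts down: x = 0.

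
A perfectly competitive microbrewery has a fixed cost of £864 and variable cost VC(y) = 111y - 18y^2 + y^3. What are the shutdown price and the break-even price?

Shutdown price = £30; break-even price = £111

AVC = 111 - 18y + y^2; minimized at y = 9, giving min AVC = £30. That is the shutdown price.
ATC = 864/y + 111 - 18y + y^2. Setting dATC/dy = −864/y^2 − 18 + 2y = 0 gives y = 12 (since 2·12^3 − 18·12^2 = 864).
min ATC = 864/12 + 111 − 18·12 + 12^2 = £111. That is the break-even price.
Between these two prices the firm operates at a loss; above £111 it earns a profit.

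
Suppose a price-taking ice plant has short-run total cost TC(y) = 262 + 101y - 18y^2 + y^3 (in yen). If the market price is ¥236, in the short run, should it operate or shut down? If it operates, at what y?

From TC, MC = TC'(y) = 101 - 36y + 3y^2 and AVC = VC/y = 101 - 18y + y^2.
The AVC parabola has its vertex at y = 18/2 = 9, where AVC = 101 - 18·9 + 9^2 = ¥20.
P = ¥236 exceeds min AVC = ¥20, so the firm stays open.
Solving P = MC: -135 - 36y + 3y^2 = 0 ⇒ y = -3 or 15. On the upward-sloping branch, y* = 15.
Check: AVC at y = 15 is ¥56 ≤ P, so revenue covers variable cost.
Profit = P·y − TC = 236·15 − 1102 = ¥2438.

Produce at y = 15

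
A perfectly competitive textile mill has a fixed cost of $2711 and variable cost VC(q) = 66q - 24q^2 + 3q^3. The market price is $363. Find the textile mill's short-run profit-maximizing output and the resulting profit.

AVC = 66 - 24q + 3q^2 has its minimum $18 at q = 4; price $363 clears that bar, so the firm operates.
MC = 66 - 48q + 9q^2. Setting P = MC and taking the root on the rising branch gives q* = 9.
TR = 363·9 = 3267. TC = 2711 + 837 = 3548. Profit = 3267 − 3548 = -$281.
By producing, the firm covers all variable cost plus $2430 of fixed cost; shutting down would lose the full $2711.

Profit = -$281 at q = 9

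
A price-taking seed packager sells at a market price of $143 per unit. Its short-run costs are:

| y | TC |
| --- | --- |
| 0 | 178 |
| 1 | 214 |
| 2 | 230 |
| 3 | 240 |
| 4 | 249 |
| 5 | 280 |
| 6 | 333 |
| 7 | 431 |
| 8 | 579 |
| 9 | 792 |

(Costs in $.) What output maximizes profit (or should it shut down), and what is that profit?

y = 7; profit = $570

Compute π = P·y − TC at each output: y=0: -178; y=1: -71; y=2: 56; y=3: 189; y=4: 323; y=5: 435; y=6: 525; y=7: 570; y=8: 565; y=9: 495.
Profit is maximized at y = 7. AVC there is 253/7 = $36.14 ≤ P, so producing beats shutting down (which would give -$178).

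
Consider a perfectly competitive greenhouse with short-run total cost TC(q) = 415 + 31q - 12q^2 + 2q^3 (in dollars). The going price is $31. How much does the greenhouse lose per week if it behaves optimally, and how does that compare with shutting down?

AVC = 31 - 12q + 2q^2 has its minimum $13 at q = 3; price $31 clears that bar, so the firm operates.
With MC = 31 - 24q + 6q^2, P = MC on the upward-sloping part at q* = 4.
TR = 31·4 = 124. TC = 415 + 60 = 475. Profit = 124 − 475 = -$351.
By producing, the firm covers all variable cost plus $64 of fixed cost; shutting down would lose the full $415.

Profit = -$351 at q = 4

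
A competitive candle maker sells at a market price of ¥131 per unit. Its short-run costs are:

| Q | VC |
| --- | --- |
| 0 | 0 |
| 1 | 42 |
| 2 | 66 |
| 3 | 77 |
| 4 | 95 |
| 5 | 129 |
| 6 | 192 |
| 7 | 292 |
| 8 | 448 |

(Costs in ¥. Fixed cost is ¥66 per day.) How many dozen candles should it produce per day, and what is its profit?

Profit at each row (π = 131Q − TC): Q=0: -66; Q=1: 23; Q=2: 130; Q=3: 250; Q=4: 363; Q=5: 460; Q=6: 528; Q=7: 559; Q=8: 534.
Profit is maximized at Q = 7. AVC there is 292/7 = ¥41.71 ≤ P, so producing beats shutting down (which would give -¥66).

Q = 7; profit = ¥559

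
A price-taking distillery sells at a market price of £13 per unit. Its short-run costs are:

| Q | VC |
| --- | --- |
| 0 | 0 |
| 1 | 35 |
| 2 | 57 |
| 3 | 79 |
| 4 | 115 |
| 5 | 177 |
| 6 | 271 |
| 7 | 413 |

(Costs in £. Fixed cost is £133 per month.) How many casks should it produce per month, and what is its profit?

Compute π = P·Q − TC at each output: Q=0: -133; Q=1: -155; Q=2: -164; Q=3: -173; Q=4: -196; Q=5: -245; Q=6: -326; Q=7: -455.
Profit is highest at Q = 0. Equivalently, the lowest AVC in the table is 79/3 ≈ £26.33 at Q = 3, and P = £13 falls below it — price never covers variable cost, so the firm shuts down and loses only its fixed cost.

Q = 0 (shut down); profit = -£133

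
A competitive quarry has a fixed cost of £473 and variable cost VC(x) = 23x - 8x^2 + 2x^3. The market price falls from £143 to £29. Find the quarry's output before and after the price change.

MC = 23 - 16x + 6x^2; the shutdown threshold is min AVC = £15 (at x = 2).
At P = £143 ≥ min AVC, set P = MC on the rising branch: x = 6.
At P = £29 ≥ min AVC, set P = MC: x = 3. The firm stays open but cuts output.

Output falls from 6 to 3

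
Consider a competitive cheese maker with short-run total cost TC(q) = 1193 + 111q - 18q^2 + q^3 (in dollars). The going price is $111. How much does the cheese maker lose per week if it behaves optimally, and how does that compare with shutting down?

AVC = 111 - 18q + q^2; min AVC = $30 at q = 9. Since P = $111 ≥ min AVC, the firm produces.
MC = 111 - 36q + 3q^2. Setting P = MC and taking the root on the rising branch gives q* = 12.
TR = 111·12 = 1332. TC = 1193 + 468 = 1661. Profit = 1332 − 1661 = -$329.
Shutting down would mean losing the fixed cost of $1193, so operating at a loss of $329 is better by $864.

Profit = -$329 at q = 12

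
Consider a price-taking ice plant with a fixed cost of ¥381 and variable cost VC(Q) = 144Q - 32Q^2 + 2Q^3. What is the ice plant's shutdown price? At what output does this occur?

¥16 per unit, at Q = 8

The shutdown price is the minimum of AVC. VC = 144Q - 32Q^2 + 2Q^3, so AVC = 144 - 32Q + 2Q^2.
At the minimum of AVC, MC = AVC. MC = 144 - 64Q + 6Q^2; setting MC = AVC gives 4Q^2 - 32Q = 0, so Q = 8. min AVC = 16.
So the shutdown price is ¥16.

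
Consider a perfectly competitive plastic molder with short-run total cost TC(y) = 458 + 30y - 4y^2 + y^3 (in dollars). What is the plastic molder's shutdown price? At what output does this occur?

The shutdown price is the minimum of AVC. VC = 30y - 4y^2 + y^3, so AVC = 30 - 4y + y^2.
dAVC/dy = -4 + 2y = 0 gives y = 2. min AVC = 30 - 4·2 + 2^2 = 26.
So the shutdown price is $26.

$26 per unit, at y = 2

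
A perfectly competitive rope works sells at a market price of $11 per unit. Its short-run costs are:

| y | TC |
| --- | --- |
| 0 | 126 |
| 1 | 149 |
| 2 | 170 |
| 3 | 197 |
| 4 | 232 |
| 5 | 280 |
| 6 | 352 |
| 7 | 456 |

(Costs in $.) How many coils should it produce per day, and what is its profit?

Profit at each row (π = 11y − TC): y=0: -126; y=1: -138; y=2: -148; y=3: -164; y=4: -188; y=5: -225; y=6: -286; y=7: -379.
Profit is highest at y = 0. Equivalently, the lowest AVC in the table is 44/2 ≈ $22 at y = 2, and P = $11 falls below it — price never covers variable cost, so the firm shuts down and loses only its fixed cost.

y = 0 (shut down); profit = -$126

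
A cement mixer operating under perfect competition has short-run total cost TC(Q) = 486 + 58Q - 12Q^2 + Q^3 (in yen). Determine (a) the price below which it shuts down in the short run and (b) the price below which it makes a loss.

Shutdown price = ¥22; break-even price = ¥85

AVC = 58 - 12Q + Q^2; minimized at Q = 6, giving min AVC = ¥22. That is the shutdown price.
ATC = 486/Q + 58 - 12Q + Q^2. Setting dATC/dQ = −486/Q^2 − 12 + 2Q = 0 gives Q = 9 (since 2·9^3 − 12·9^2 = 486).
min ATC = 486/9 + 58 − 12·9 + 9^2 = ¥85. That is the break-even price.
For ¥22 ≤ P < ¥85 the firm produces at a loss; below ¥22 it shuts down.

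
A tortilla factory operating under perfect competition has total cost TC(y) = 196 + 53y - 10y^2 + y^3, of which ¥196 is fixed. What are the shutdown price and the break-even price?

Shutdown price = ¥28; break-even price = ¥60

AVC = 53 - 10y + y^2; minimized at y = 5, giving min AVC = ¥28. That is the shutdown price.
ATC = 196/y + 53 - 10y + y^2. Setting dATC/dy = −196/y^2 − 10 + 2y = 0 gives y = 7 (since 2·7^3 − 10·7^2 = 196).
min ATC = 196/7 + 53 − 10·7 + 7^2 = ¥60. That is the break-even price.
For ¥28 ≤ P < ¥60 the firm produces at a loss; below ¥28 it shuts down.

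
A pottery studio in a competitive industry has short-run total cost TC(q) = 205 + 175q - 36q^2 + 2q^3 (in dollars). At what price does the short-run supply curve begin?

$13 per unit

The shutdown price is the minimum of AVC. VC = 175q - 36q^2 + 2q^3, so AVC = 175 - 36q + 2q^2.
dAVC/dq = -36 + 4q = 0 gives q = 9. min AVC = 175 - 36·9 + 2·9^2 = 13.
The firm shuts down for any P below $13.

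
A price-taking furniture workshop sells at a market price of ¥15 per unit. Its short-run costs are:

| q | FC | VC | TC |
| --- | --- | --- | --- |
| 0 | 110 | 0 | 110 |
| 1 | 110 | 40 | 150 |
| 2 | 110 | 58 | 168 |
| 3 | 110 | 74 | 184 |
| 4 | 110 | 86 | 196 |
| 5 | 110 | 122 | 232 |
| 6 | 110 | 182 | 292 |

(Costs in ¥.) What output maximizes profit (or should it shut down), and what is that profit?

q = 0 (shut down); profit = -¥110

Compute π = P·q − TC at each output: q=0: -110; q=1: -135; q=2: -138; q=3: -139; q=4: -136; q=5: -157; q=6: -202.
Profit is highest at q = 0. Equivalently, the lowest AVC in the table is 86/4 ≈ ¥21.50 at q = 4, and P = ¥15 falls below it — price never covers variable cost, so the firm shuts down and loses only its fixed cost.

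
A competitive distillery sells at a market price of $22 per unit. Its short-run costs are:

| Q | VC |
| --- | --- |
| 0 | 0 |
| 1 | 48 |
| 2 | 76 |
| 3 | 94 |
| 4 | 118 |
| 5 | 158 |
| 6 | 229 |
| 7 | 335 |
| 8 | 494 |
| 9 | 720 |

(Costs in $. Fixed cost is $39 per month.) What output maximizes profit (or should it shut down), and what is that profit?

Compute π = P·Q − TC at each output: Q=0: -39; Q=1: -65; Q=2: -71; Q=3: -67; Q=4: -69; Q=5: -87; Q=6: -136; Q=7: -220; Q=8: -357; Q=9: -561.
Profit is highest at Q = 0. Equivalently, the lowest AVC in the table is 118/4 ≈ $29.50 at Q = 4, and P = $22 falls below it — price never covers variable cost, so the firm shuts down and loses only its fixed cost.

Q = 0 (shut down); profit = -$39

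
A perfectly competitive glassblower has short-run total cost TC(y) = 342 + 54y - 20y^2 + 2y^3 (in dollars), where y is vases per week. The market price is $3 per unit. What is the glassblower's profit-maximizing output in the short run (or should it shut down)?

Shut down

From TC, MC = TC'(y) = 54 - 40y + 6y^2 and AVC = VC/y = 54 - 20y + 2y^2.
The AVC parabola has its vertex at y = 20/4 = 5, where AVC = 54 - 20·5 + 2·5^2 = $4.
P = $3 lies below min AVC = $4; no output level covers variable cost.
Best response: produce nothing and absorb the $342 fixed cost.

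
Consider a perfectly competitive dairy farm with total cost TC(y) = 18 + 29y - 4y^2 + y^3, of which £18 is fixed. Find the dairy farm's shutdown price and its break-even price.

AVC = 29 - 4y + y^2; minimized at y = 2, giving min AVC = £25. That is the shutdown price.
ATC = 18/y + 29 - 4y + y^2. Setting dATC/dy = −18/y^2 − 4 + 2y = 0 gives y = 3 (since 2·3^3 − 4·3^2 = 18).
min ATC = 18/3 + 29 − 4·3 + 3^2 = £32. That is the break-even price.
Between these two prices the firm operates at a loss; above £32 it earns a profit.

Shutdown price = £25; break-even price = £32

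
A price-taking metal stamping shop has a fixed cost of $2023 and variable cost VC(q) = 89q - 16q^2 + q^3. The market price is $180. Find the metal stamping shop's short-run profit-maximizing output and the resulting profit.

AVC = 89 - 16q + q^2 has its minimum $25 at q = 8; price $180 clears that bar, so the firm operates.
With MC = 89 - 32q + 3q^2, P = MC on the upward-sloping part at q* = 13.
TR = 180·13 = 2340. TC = 2023 + 650 = 2673. Profit = 2340 − 2673 = -$333.
That loss of $333 beats the $2023 the firm would lose by shutting down; producing recovers $1690 of fixed cost.

Profit = -$333 at q = 13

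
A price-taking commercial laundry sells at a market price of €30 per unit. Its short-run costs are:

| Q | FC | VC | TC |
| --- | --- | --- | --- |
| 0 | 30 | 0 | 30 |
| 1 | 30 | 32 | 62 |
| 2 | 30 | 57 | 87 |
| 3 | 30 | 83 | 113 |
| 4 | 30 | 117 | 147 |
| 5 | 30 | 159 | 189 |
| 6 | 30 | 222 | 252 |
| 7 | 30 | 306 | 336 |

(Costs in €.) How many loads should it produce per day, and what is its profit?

Compute π = P·Q − TC at each output: Q=0: -30; Q=1: -32; Q=2: -27; Q=3: -23; Q=4: -27; Q=5: -39; Q=6: -72; Q=7: -126.
Profit is maximized at Q = 3. AVC there is 83/3 = €27.67 ≤ P, so producing beats shutting down (which would give -€30).

Q = 3; profit = -€23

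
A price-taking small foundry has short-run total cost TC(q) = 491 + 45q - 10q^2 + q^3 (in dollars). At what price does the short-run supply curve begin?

Short-run supply begins at min AVC. From VC = 45q - 10q^2 + q^3, AVC = 45 - 10q + q^2.
At the minimum of AVC, MC = AVC. MC = 45 - 20q + 3q^2; setting MC = AVC gives 2q^2 - 10q = 0, so q = 5. min AVC = 20.
So the shutdown price is $20.

$20 per unit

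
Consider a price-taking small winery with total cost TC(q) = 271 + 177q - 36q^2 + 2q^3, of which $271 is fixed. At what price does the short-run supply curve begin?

The shutdown price is the minimum of AVC. VC = 177q - 36q^2 + 2q^3, so AVC = 177 - 36q + 2q^2.
dAVC/dq = -36 + 4q = 0 gives q = 9. min AVC = 177 - 36·9 + 2·9^2 = 15.
So the shutdown price is $15.

$15 per unit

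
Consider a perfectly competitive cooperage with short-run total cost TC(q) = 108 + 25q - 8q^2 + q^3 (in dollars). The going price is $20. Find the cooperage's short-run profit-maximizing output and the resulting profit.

Profit = -$58 at q = 5

AVC = 25 - 8q + q^2 has its minimum $9 at q = 4; price $20 clears that bar, so the firm operates.
MC = 25 - 16q + 3q^2. Setting P = MC and taking the root on the rising branch gives q* = 5.
TR = 20·5 = 100. TC = 108 + 50 = 158. Profit = 100 − 158 = -$58.
By producing, the firm covers all variable cost plus $50 of fixed cost; shutting down would lose the full $108.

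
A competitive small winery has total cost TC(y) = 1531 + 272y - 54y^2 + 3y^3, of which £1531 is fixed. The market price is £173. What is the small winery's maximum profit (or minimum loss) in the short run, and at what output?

AVC = 272 - 54y + 3y^2; min AVC = £29 at y = 9. Since P = £173 ≥ min AVC, the firm produces.
With MC = 272 - 108y + 9y^2, P = MC on the upward-sloping part at y* = 11.
TR = 173·11 = 1903. TC = 1531 + 451 = 1982. Profit = 1903 − 1982 = -£79.
Shutting down would mean losing the fixed cost of £1531, so operating at a loss of £79 is better by £1452.

Profit = -£79 at y = 11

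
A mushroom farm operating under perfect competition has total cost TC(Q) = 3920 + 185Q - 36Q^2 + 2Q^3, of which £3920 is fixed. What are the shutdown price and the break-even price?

Shutdown price = £23; break-even price = £353

AVC = 185 - 36Q + 2Q^2; minimized at Q = 9, giving min AVC = £23. That is the shutdown price.
ATC = 3920/Q + 185 - 36Q + 2Q^2. Setting dATC/dQ = −3920/Q^2 − 36 + 4Q = 0 gives Q = 14 (since 4·14^3 − 36·14^2 = 3920).
min ATC = 3920/14 + 185 − 36·14 + 2·14^2 = £353. That is the break-even price.
For £23 ≤ P < £353 the firm produces at a loss; below £23 it shuts down.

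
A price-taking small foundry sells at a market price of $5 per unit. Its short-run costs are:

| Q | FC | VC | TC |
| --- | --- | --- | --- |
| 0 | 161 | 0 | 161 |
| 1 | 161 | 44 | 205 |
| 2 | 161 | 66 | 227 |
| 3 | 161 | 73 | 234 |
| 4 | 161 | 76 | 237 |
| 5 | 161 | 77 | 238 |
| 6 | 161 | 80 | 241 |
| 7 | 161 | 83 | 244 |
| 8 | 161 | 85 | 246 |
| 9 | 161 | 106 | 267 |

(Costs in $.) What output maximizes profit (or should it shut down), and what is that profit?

Q = 0 (shut down); profit = -$161

Profit at each row (π = 5Q − TC): Q=0: -161; Q=1: -200; Q=2: -217; Q=3: -219; Q=4: -217; Q=5: -213; Q=6: -211; Q=7: -209; Q=8: -206; Q=9: -222.
Profit is highest at Q = 0. Equivalently, the lowest AVC in the table is 85/8 ≈ $10.62 at Q = 8, and P = $5 falls below it — price never covers variable cost, so the firm shuts down and loses only its fixed cost.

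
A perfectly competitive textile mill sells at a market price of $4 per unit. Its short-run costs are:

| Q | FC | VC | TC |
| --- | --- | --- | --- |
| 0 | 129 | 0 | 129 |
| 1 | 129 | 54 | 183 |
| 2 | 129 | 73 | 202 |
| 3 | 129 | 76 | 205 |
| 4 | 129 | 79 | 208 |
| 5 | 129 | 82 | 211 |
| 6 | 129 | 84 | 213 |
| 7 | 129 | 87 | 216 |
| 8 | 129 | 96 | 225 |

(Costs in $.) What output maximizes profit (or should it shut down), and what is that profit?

Compute π = P·Q − TC at each output: Q=0: -129; Q=1: -179; Q=2: -194; Q=3: -193; Q=4: -192; Q=5: -191; Q=6: -189; Q=7: -188; Q=8: -193.
Profit is highest at Q = 0. Equivalently, the lowest AVC in the table is 96/8 ≈ $12 at Q = 8, and P = $4 falls below it — price never covers variable cost, so the firm shuts down and loses only its fixed cost.

Q = 0 (shut down); profit = -$129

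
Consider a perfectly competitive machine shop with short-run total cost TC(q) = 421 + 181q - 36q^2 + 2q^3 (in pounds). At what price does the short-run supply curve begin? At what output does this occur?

The shutdown price is the minimum of AVC. VC = 181q - 36q^2 + 2q^3, so AVC = 181 - 36q + 2q^2.
At the minimum of AVC, MC = AVC. MC = 181 - 72q + 6q^2; setting MC = AVC gives 4q^2 - 36q = 0, so q = 9. min AVC = 19.
The firm shuts down for any P below £19.

£19 per unit, at q = 9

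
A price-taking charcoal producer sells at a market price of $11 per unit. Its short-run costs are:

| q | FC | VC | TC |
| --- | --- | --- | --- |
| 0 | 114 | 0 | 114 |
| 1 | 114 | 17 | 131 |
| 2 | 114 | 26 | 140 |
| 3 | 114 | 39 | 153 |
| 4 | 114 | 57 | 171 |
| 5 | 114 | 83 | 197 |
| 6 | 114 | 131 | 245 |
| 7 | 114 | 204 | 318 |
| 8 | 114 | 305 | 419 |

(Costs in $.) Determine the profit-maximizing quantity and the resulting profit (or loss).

q = 0 (shut down); profit = -$114

Tabulate TR − TC: q=0: -114; q=1: -120; q=2: -118; q=3: -120; q=4: -127; q=5: -142; q=6: -179; q=7: -241; q=8: -331.
Profit is highest at q = 0. Equivalently, the lowest AVC in the table is 26/2 ≈ $13 at q = 2, and P = $11 falls below it — price never covers variable cost, so the firm shuts down and loses only its fixed cost.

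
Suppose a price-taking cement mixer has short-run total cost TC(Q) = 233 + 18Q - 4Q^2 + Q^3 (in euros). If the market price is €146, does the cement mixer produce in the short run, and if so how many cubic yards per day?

Produce at Q = 8

Strip out fixed cost: VC = 18Q - 4Q^2 + Q^3. Then AVC = 18 - 4Q + Q^2 and MC = 18 - 8Q + 3Q^2.
AVC is minimized where dAVC/dQ = -4 + 2Q = 0, at Q = 2; min AVC = 18 - 4·2 + 2^2 = €14.
P = €146 exceeds min AVC = €14, so the firm stays open.
Solving P = MC: -128 - 8Q + 3Q^2 = 0 ⇒ Q = -16/3 or 8. On the upward-sloping branch, Q* = 8.
Check: AVC at Q = 8 is €50 ≤ P, so revenue covers variable cost.
Profit = P·Q − TC = 146·8 − 633 = €535.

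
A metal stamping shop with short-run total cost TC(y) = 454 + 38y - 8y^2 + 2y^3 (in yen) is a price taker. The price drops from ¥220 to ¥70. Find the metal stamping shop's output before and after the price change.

Output falls from 7 to 4

AVC = 38 - 8y + 2y^2, minimized at y = 2 where min AVC = ¥30. MC = 38 - 16y + 6y^2.
With P = ¥220 above the shutdown price, P = MC gives y = 7.
At P = ¥70 ≥ min AVC, set P = MC: y = 4. The firm stays open but cuts output.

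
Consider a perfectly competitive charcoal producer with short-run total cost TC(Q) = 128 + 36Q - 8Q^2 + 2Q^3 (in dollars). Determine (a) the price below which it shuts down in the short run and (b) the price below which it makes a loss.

Shutdown price = $28; break-even price = $68

AVC = 36 - 8Q + 2Q^2; minimized at Q = 2, giving min AVC = $28. That is the shutdown price.
ATC = 128/Q + 36 - 8Q + 2Q^2. Setting dATC/dQ = −128/Q^2 − 8 + 4Q = 0 gives Q = 4 (since 4·4^3 − 8·4^2 = 128).
min ATC = 128/4 + 36 − 8·4 + 2·4^2 = $68. That is the break-even price.
Between these two prices the firm operates at a loss; above $68 it earns a profit.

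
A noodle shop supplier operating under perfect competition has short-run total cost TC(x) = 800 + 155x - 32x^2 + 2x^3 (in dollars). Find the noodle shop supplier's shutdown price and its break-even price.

Shutdown price = $27; break-even price = $115

AVC = 155 - 32x + 2x^2; minimized at x = 8, giving min AVC = $27. That is the shutdown price.
ATC = 800/x + 155 - 32x + 2x^2. Setting dATC/dx = −800/x^2 − 32 + 4x = 0 gives x = 10 (since 4·10^3 − 32·10^2 = 800).
min ATC = 800/10 + 155 − 32·10 + 2·10^2 = $115. That is the break-even price.
For $27 ≤ P < $115 the firm produces at a loss; below $27 it shuts down.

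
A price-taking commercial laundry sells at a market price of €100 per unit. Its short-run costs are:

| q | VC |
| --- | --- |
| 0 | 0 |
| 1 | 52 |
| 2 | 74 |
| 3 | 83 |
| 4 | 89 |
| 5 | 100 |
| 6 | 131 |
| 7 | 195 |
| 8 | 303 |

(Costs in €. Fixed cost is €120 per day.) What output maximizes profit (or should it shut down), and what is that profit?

Compute π = P·q − TC at each output: q=0: -120; q=1: -72; q=2: 6; q=3: 97; q=4: 191; q=5: 280; q=6: 349; q=7: 385; q=8: 377.
Profit is maximized at q = 7. AVC there is 195/7 = €27.86 ≤ P, so producing beats shutting down (which would give -€120).

q = 7; profit = €385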